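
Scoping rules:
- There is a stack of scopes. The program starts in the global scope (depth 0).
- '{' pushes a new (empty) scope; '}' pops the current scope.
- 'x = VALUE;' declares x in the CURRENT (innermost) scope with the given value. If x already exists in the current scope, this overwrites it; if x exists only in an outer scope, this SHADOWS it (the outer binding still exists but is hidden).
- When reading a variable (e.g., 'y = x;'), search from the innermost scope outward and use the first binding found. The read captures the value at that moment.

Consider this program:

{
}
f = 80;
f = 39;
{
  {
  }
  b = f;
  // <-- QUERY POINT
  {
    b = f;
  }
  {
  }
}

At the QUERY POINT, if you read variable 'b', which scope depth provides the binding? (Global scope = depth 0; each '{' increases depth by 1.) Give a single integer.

Answer: 1

Derivation:
Step 1: enter scope (depth=1)
Step 2: exit scope (depth=0)
Step 3: declare f=80 at depth 0
Step 4: declare f=39 at depth 0
Step 5: enter scope (depth=1)
Step 6: enter scope (depth=2)
Step 7: exit scope (depth=1)
Step 8: declare b=(read f)=39 at depth 1
Visible at query point: b=39 f=39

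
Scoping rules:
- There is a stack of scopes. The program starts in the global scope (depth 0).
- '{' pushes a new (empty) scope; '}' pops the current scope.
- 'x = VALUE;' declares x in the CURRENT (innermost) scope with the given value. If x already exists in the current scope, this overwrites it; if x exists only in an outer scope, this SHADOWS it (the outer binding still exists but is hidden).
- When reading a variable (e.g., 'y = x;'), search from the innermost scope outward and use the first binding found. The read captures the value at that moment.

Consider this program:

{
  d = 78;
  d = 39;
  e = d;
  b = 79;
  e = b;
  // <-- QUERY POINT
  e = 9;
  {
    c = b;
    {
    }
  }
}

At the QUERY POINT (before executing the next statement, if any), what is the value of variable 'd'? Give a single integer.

Answer: 39

Derivation:
Step 1: enter scope (depth=1)
Step 2: declare d=78 at depth 1
Step 3: declare d=39 at depth 1
Step 4: declare e=(read d)=39 at depth 1
Step 5: declare b=79 at depth 1
Step 6: declare e=(read b)=79 at depth 1
Visible at query point: b=79 d=39 e=79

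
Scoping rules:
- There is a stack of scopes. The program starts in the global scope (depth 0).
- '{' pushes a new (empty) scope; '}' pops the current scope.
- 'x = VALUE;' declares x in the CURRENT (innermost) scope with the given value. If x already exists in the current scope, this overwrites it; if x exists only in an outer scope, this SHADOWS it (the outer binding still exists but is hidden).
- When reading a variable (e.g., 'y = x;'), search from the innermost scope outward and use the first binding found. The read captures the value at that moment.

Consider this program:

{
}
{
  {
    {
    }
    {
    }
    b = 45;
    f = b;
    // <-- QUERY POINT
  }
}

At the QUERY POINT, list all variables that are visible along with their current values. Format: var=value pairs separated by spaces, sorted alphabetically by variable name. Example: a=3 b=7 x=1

Step 1: enter scope (depth=1)
Step 2: exit scope (depth=0)
Step 3: enter scope (depth=1)
Step 4: enter scope (depth=2)
Step 5: enter scope (depth=3)
Step 6: exit scope (depth=2)
Step 7: enter scope (depth=3)
Step 8: exit scope (depth=2)
Step 9: declare b=45 at depth 2
Step 10: declare f=(read b)=45 at depth 2
Visible at query point: b=45 f=45

Answer: b=45 f=45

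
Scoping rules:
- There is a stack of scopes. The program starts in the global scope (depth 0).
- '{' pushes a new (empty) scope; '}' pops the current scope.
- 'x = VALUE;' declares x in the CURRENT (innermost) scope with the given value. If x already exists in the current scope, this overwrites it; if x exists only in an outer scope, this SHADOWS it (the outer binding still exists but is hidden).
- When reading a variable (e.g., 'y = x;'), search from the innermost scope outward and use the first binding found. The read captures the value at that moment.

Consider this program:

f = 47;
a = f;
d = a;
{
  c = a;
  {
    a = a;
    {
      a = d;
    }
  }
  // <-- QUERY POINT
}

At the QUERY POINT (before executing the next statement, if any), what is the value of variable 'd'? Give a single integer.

Answer: 47

Derivation:
Step 1: declare f=47 at depth 0
Step 2: declare a=(read f)=47 at depth 0
Step 3: declare d=(read a)=47 at depth 0
Step 4: enter scope (depth=1)
Step 5: declare c=(read a)=47 at depth 1
Step 6: enter scope (depth=2)
Step 7: declare a=(read a)=47 at depth 2
Step 8: enter scope (depth=3)
Step 9: declare a=(read d)=47 at depth 3
Step 10: exit scope (depth=2)
Step 11: exit scope (depth=1)
Visible at query point: a=47 c=47 d=47 f=47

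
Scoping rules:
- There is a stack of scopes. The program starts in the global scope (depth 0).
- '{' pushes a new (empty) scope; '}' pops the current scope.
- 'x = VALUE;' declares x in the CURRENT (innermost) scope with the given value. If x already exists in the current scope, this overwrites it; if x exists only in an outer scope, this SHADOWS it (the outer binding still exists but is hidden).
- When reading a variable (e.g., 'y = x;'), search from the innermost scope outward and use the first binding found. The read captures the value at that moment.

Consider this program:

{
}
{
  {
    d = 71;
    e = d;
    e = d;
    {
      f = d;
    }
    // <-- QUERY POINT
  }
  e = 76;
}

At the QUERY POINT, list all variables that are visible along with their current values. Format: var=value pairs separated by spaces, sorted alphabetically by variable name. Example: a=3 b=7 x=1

Step 1: enter scope (depth=1)
Step 2: exit scope (depth=0)
Step 3: enter scope (depth=1)
Step 4: enter scope (depth=2)
Step 5: declare d=71 at depth 2
Step 6: declare e=(read d)=71 at depth 2
Step 7: declare e=(read d)=71 at depth 2
Step 8: enter scope (depth=3)
Step 9: declare f=(read d)=71 at depth 3
Step 10: exit scope (depth=2)
Visible at query point: d=71 e=71

Answer: d=71 e=71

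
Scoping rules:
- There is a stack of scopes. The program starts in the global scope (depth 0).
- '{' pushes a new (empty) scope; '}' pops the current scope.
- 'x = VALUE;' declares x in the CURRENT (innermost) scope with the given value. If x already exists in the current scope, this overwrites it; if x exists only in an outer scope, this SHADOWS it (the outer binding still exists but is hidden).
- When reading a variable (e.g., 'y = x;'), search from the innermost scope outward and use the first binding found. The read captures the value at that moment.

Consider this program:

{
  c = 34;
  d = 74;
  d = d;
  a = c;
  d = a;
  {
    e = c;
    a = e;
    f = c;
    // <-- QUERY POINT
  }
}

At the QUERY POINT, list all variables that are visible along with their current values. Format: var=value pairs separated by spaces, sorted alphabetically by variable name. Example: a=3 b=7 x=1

Answer: a=34 c=34 d=34 e=34 f=34

Derivation:
Step 1: enter scope (depth=1)
Step 2: declare c=34 at depth 1
Step 3: declare d=74 at depth 1
Step 4: declare d=(read d)=74 at depth 1
Step 5: declare a=(read c)=34 at depth 1
Step 6: declare d=(read a)=34 at depth 1
Step 7: enter scope (depth=2)
Step 8: declare e=(read c)=34 at depth 2
Step 9: declare a=(read e)=34 at depth 2
Step 10: declare f=(read c)=34 at depth 2
Visible at query point: a=34 c=34 d=34 e=34 f=34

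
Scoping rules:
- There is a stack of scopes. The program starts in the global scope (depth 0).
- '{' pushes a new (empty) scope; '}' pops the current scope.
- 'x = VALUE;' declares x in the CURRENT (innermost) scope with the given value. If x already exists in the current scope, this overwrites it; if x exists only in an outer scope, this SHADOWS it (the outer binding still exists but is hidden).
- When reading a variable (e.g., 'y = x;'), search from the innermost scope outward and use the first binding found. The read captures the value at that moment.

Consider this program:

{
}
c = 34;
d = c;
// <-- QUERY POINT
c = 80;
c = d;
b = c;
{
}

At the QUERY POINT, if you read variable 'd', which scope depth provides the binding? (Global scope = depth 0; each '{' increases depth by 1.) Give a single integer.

Step 1: enter scope (depth=1)
Step 2: exit scope (depth=0)
Step 3: declare c=34 at depth 0
Step 4: declare d=(read c)=34 at depth 0
Visible at query point: c=34 d=34

Answer: 0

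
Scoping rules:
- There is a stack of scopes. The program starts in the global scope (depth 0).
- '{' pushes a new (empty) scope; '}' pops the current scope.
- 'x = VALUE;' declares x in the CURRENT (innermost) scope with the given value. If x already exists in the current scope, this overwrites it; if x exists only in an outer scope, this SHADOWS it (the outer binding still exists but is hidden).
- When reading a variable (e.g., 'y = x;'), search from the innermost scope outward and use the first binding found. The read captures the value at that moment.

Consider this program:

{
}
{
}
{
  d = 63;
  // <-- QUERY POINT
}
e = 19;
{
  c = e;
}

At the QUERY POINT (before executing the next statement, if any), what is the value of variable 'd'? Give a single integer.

Answer: 63

Derivation:
Step 1: enter scope (depth=1)
Step 2: exit scope (depth=0)
Step 3: enter scope (depth=1)
Step 4: exit scope (depth=0)
Step 5: enter scope (depth=1)
Step 6: declare d=63 at depth 1
Visible at query point: d=63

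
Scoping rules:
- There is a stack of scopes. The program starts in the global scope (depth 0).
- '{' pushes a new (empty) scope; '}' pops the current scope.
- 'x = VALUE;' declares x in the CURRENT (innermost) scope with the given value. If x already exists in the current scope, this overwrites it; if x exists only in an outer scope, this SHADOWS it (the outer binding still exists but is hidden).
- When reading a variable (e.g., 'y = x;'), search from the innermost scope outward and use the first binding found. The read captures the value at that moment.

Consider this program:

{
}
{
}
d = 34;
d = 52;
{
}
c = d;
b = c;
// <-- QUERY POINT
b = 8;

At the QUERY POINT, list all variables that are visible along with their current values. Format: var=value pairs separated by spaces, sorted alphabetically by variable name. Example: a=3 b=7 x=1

Step 1: enter scope (depth=1)
Step 2: exit scope (depth=0)
Step 3: enter scope (depth=1)
Step 4: exit scope (depth=0)
Step 5: declare d=34 at depth 0
Step 6: declare d=52 at depth 0
Step 7: enter scope (depth=1)
Step 8: exit scope (depth=0)
Step 9: declare c=(read d)=52 at depth 0
Step 10: declare b=(read c)=52 at depth 0
Visible at query point: b=52 c=52 d=52

Answer: b=52 c=52 d=52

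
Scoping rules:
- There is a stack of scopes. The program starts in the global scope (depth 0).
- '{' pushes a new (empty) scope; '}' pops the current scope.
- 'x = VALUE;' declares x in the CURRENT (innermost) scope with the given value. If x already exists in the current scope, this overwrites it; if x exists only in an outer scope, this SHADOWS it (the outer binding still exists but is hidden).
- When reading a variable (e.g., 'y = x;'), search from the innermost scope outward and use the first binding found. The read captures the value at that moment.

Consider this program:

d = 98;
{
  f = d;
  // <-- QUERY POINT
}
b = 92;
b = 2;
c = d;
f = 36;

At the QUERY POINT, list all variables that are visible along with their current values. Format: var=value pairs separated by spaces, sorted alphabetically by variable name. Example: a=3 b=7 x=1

Answer: d=98 f=98

Derivation:
Step 1: declare d=98 at depth 0
Step 2: enter scope (depth=1)
Step 3: declare f=(read d)=98 at depth 1
Visible at query point: d=98 f=98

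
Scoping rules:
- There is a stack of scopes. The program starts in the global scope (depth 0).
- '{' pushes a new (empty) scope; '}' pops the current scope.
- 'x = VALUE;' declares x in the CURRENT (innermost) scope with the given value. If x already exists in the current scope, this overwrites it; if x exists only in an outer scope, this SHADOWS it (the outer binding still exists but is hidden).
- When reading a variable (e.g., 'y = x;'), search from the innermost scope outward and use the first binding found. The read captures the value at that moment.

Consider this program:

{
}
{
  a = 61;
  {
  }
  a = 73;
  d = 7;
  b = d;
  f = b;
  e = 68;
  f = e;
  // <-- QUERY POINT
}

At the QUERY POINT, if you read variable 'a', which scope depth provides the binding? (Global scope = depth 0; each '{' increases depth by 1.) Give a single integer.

Answer: 1

Derivation:
Step 1: enter scope (depth=1)
Step 2: exit scope (depth=0)
Step 3: enter scope (depth=1)
Step 4: declare a=61 at depth 1
Step 5: enter scope (depth=2)
Step 6: exit scope (depth=1)
Step 7: declare a=73 at depth 1
Step 8: declare d=7 at depth 1
Step 9: declare b=(read d)=7 at depth 1
Step 10: declare f=(read b)=7 at depth 1
Step 11: declare e=68 at depth 1
Step 12: declare f=(read e)=68 at depth 1
Visible at query point: a=73 b=7 d=7 e=68 f=68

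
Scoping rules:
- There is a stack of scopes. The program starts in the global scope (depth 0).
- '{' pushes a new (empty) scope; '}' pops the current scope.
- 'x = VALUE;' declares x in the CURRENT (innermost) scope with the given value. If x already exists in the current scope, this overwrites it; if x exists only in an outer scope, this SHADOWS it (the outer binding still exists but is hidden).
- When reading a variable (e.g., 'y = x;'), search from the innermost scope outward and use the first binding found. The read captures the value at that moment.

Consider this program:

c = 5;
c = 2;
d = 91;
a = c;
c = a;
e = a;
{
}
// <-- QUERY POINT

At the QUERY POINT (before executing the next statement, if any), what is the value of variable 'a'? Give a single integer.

Answer: 2

Derivation:
Step 1: declare c=5 at depth 0
Step 2: declare c=2 at depth 0
Step 3: declare d=91 at depth 0
Step 4: declare a=(read c)=2 at depth 0
Step 5: declare c=(read a)=2 at depth 0
Step 6: declare e=(read a)=2 at depth 0
Step 7: enter scope (depth=1)
Step 8: exit scope (depth=0)
Visible at query point: a=2 c=2 d=91 e=2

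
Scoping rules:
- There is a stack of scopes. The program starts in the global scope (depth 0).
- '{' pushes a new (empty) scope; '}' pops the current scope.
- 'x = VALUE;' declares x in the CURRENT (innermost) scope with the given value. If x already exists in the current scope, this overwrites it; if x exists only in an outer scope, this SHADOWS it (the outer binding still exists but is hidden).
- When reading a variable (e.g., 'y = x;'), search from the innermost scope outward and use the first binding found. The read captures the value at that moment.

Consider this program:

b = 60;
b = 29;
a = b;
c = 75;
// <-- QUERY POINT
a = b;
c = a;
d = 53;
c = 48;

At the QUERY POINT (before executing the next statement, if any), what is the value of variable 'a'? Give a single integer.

Answer: 29

Derivation:
Step 1: declare b=60 at depth 0
Step 2: declare b=29 at depth 0
Step 3: declare a=(read b)=29 at depth 0
Step 4: declare c=75 at depth 0
Visible at query point: a=29 b=29 c=75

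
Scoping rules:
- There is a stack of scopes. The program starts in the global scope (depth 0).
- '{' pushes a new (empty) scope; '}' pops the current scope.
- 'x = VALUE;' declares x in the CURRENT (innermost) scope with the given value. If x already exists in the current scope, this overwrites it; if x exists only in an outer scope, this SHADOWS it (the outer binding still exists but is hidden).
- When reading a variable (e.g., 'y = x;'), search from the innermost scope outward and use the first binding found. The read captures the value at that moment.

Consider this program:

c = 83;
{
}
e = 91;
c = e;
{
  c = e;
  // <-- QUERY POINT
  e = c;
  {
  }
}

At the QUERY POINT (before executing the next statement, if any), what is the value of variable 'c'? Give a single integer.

Step 1: declare c=83 at depth 0
Step 2: enter scope (depth=1)
Step 3: exit scope (depth=0)
Step 4: declare e=91 at depth 0
Step 5: declare c=(read e)=91 at depth 0
Step 6: enter scope (depth=1)
Step 7: declare c=(read e)=91 at depth 1
Visible at query point: c=91 e=91

Answer: 91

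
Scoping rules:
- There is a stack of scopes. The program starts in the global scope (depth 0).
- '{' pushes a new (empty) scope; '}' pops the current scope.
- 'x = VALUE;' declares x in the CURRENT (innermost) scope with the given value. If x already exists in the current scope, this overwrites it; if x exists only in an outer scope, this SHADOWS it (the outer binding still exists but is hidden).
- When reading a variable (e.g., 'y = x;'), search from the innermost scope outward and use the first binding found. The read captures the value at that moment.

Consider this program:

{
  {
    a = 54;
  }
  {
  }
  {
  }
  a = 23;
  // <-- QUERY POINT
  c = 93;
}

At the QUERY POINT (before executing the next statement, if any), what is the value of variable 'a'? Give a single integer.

Answer: 23

Derivation:
Step 1: enter scope (depth=1)
Step 2: enter scope (depth=2)
Step 3: declare a=54 at depth 2
Step 4: exit scope (depth=1)
Step 5: enter scope (depth=2)
Step 6: exit scope (depth=1)
Step 7: enter scope (depth=2)
Step 8: exit scope (depth=1)
Step 9: declare a=23 at depth 1
Visible at query point: a=23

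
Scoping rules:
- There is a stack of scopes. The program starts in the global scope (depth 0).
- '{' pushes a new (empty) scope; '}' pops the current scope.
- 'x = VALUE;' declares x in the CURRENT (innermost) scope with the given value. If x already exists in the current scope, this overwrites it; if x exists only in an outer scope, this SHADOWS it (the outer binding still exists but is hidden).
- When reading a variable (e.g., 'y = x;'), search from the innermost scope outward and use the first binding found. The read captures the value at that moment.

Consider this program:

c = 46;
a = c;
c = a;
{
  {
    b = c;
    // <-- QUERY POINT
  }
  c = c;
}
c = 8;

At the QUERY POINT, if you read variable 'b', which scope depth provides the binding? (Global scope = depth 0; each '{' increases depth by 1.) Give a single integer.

Step 1: declare c=46 at depth 0
Step 2: declare a=(read c)=46 at depth 0
Step 3: declare c=(read a)=46 at depth 0
Step 4: enter scope (depth=1)
Step 5: enter scope (depth=2)
Step 6: declare b=(read c)=46 at depth 2
Visible at query point: a=46 b=46 c=46

Answer: 2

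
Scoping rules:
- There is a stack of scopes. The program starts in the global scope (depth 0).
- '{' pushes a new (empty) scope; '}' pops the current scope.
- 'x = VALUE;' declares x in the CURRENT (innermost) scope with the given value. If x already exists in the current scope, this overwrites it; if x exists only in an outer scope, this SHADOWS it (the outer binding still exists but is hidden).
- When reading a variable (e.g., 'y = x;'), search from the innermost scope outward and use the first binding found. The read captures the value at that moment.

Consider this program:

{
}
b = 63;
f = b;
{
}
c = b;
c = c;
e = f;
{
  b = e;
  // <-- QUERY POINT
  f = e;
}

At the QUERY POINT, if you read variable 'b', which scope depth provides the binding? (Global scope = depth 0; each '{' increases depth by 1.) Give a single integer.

Step 1: enter scope (depth=1)
Step 2: exit scope (depth=0)
Step 3: declare b=63 at depth 0
Step 4: declare f=(read b)=63 at depth 0
Step 5: enter scope (depth=1)
Step 6: exit scope (depth=0)
Step 7: declare c=(read b)=63 at depth 0
Step 8: declare c=(read c)=63 at depth 0
Step 9: declare e=(read f)=63 at depth 0
Step 10: enter scope (depth=1)
Step 11: declare b=(read e)=63 at depth 1
Visible at query point: b=63 c=63 e=63 f=63

Answer: 1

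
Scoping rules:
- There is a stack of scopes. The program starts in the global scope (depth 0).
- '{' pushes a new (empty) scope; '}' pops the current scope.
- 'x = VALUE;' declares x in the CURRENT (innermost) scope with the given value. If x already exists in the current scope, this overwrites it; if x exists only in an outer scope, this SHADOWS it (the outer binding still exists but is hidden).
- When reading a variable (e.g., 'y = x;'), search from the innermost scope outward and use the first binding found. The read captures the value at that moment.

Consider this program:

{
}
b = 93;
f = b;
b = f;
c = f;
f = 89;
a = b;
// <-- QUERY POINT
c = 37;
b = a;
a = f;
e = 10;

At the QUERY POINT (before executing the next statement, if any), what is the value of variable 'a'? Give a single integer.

Answer: 93

Derivation:
Step 1: enter scope (depth=1)
Step 2: exit scope (depth=0)
Step 3: declare b=93 at depth 0
Step 4: declare f=(read b)=93 at depth 0
Step 5: declare b=(read f)=93 at depth 0
Step 6: declare c=(read f)=93 at depth 0
Step 7: declare f=89 at depth 0
Step 8: declare a=(read b)=93 at depth 0
Visible at query point: a=93 b=93 c=93 f=89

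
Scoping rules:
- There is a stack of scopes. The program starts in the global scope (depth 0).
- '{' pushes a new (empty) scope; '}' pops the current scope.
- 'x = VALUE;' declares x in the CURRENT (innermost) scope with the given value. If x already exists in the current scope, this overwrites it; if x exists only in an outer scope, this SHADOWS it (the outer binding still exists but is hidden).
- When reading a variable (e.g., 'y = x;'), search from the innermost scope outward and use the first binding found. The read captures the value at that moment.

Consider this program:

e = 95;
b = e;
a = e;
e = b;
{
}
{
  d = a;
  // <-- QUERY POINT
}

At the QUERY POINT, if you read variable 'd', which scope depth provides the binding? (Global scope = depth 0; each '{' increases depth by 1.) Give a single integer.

Answer: 1

Derivation:
Step 1: declare e=95 at depth 0
Step 2: declare b=(read e)=95 at depth 0
Step 3: declare a=(read e)=95 at depth 0
Step 4: declare e=(read b)=95 at depth 0
Step 5: enter scope (depth=1)
Step 6: exit scope (depth=0)
Step 7: enter scope (depth=1)
Step 8: declare d=(read a)=95 at depth 1
Visible at query point: a=95 b=95 d=95 e=95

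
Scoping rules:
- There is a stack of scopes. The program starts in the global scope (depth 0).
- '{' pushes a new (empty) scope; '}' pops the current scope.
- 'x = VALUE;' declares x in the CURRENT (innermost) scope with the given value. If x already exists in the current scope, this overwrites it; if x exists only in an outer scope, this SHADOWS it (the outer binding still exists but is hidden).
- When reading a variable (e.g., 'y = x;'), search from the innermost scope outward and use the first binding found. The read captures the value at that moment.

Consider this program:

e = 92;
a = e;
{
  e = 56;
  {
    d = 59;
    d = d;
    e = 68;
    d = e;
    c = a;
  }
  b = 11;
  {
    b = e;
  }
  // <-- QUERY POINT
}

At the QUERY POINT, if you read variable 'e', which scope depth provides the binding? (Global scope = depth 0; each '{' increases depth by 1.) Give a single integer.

Step 1: declare e=92 at depth 0
Step 2: declare a=(read e)=92 at depth 0
Step 3: enter scope (depth=1)
Step 4: declare e=56 at depth 1
Step 5: enter scope (depth=2)
Step 6: declare d=59 at depth 2
Step 7: declare d=(read d)=59 at depth 2
Step 8: declare e=68 at depth 2
Step 9: declare d=(read e)=68 at depth 2
Step 10: declare c=(read a)=92 at depth 2
Step 11: exit scope (depth=1)
Step 12: declare b=11 at depth 1
Step 13: enter scope (depth=2)
Step 14: declare b=(read e)=56 at depth 2
Step 15: exit scope (depth=1)
Visible at query point: a=92 b=11 e=56

Answer: 1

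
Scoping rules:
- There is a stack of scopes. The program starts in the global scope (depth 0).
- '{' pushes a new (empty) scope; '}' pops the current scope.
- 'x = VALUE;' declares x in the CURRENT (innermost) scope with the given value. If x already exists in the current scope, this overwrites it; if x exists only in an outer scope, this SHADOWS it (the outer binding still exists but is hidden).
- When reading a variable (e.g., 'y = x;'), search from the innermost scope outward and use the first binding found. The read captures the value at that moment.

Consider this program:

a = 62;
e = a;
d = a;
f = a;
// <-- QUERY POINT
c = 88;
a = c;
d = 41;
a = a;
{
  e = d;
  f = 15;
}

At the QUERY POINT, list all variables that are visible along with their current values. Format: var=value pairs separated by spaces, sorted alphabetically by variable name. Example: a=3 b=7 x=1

Answer: a=62 d=62 e=62 f=62

Derivation:
Step 1: declare a=62 at depth 0
Step 2: declare e=(read a)=62 at depth 0
Step 3: declare d=(read a)=62 at depth 0
Step 4: declare f=(read a)=62 at depth 0
Visible at query point: a=62 d=62 e=62 f=62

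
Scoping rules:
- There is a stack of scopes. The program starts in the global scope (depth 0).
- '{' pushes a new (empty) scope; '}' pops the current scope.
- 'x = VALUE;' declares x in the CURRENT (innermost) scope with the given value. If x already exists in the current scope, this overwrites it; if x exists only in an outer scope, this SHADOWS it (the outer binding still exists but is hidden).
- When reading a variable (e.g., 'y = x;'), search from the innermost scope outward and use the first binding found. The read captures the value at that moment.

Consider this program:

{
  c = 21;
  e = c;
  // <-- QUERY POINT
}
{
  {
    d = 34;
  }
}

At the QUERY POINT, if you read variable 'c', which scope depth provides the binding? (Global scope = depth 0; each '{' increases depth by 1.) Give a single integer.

Step 1: enter scope (depth=1)
Step 2: declare c=21 at depth 1
Step 3: declare e=(read c)=21 at depth 1
Visible at query point: c=21 e=21

Answer: 1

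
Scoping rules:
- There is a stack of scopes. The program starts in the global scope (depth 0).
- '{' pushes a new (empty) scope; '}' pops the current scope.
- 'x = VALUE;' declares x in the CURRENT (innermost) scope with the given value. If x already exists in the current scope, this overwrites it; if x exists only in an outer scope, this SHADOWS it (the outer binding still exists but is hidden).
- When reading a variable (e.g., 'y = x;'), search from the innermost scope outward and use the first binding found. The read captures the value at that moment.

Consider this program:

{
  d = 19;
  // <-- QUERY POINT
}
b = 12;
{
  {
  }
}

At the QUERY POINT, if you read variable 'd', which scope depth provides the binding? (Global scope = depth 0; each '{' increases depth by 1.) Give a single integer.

Step 1: enter scope (depth=1)
Step 2: declare d=19 at depth 1
Visible at query point: d=19

Answer: 1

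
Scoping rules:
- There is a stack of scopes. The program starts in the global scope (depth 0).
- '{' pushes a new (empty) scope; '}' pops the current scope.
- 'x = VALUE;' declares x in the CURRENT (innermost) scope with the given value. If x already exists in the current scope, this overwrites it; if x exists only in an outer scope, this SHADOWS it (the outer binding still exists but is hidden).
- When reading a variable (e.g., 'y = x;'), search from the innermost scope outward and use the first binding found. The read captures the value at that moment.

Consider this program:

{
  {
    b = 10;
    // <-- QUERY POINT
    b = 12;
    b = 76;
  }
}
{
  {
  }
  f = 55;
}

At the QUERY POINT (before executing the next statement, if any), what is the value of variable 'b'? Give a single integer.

Answer: 10

Derivation:
Step 1: enter scope (depth=1)
Step 2: enter scope (depth=2)
Step 3: declare b=10 at depth 2
Visible at query point: b=10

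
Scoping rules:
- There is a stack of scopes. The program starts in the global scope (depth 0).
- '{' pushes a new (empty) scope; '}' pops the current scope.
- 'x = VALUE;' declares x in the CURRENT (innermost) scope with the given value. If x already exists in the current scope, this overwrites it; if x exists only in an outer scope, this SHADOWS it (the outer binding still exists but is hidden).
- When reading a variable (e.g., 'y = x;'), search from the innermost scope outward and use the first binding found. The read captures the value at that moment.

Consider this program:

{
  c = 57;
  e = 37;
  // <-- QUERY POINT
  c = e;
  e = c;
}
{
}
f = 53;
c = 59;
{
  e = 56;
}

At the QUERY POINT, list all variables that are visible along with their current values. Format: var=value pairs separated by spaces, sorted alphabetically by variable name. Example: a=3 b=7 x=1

Step 1: enter scope (depth=1)
Step 2: declare c=57 at depth 1
Step 3: declare e=37 at depth 1
Visible at query point: c=57 e=37

Answer: c=57 e=37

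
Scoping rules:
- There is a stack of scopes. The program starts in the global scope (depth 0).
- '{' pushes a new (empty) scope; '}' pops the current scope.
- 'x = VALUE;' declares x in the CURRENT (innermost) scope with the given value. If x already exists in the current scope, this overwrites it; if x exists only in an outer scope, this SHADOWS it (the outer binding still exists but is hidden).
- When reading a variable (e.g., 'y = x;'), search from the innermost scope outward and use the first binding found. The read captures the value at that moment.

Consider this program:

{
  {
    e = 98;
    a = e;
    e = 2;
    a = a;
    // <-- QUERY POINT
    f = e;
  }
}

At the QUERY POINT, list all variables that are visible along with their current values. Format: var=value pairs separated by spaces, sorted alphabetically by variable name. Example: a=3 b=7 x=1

Step 1: enter scope (depth=1)
Step 2: enter scope (depth=2)
Step 3: declare e=98 at depth 2
Step 4: declare a=(read e)=98 at depth 2
Step 5: declare e=2 at depth 2
Step 6: declare a=(read a)=98 at depth 2
Visible at query point: a=98 e=2

Answer: a=98 e=2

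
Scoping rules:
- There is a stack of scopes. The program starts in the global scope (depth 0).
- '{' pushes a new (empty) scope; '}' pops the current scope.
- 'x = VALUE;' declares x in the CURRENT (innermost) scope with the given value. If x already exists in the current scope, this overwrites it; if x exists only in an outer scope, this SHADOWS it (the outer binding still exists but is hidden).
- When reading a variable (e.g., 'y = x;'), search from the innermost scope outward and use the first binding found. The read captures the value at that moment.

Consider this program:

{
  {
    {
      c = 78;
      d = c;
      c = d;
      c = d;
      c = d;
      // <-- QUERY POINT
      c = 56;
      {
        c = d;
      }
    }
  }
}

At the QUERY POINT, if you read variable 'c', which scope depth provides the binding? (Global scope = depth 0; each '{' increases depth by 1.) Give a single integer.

Step 1: enter scope (depth=1)
Step 2: enter scope (depth=2)
Step 3: enter scope (depth=3)
Step 4: declare c=78 at depth 3
Step 5: declare d=(read c)=78 at depth 3
Step 6: declare c=(read d)=78 at depth 3
Step 7: declare c=(read d)=78 at depth 3
Step 8: declare c=(read d)=78 at depth 3
Visible at query point: c=78 d=78

Answer: 3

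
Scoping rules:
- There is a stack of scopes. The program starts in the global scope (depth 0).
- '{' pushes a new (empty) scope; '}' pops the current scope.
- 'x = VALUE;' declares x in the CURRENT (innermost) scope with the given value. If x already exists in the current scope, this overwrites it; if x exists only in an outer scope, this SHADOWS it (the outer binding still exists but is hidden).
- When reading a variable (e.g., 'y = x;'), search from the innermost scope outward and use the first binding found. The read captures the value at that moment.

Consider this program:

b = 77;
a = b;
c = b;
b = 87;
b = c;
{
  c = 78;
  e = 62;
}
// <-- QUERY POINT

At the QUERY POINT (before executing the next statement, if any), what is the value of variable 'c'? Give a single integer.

Answer: 77

Derivation:
Step 1: declare b=77 at depth 0
Step 2: declare a=(read b)=77 at depth 0
Step 3: declare c=(read b)=77 at depth 0
Step 4: declare b=87 at depth 0
Step 5: declare b=(read c)=77 at depth 0
Step 6: enter scope (depth=1)
Step 7: declare c=78 at depth 1
Step 8: declare e=62 at depth 1
Step 9: exit scope (depth=0)
Visible at query point: a=77 b=77 c=77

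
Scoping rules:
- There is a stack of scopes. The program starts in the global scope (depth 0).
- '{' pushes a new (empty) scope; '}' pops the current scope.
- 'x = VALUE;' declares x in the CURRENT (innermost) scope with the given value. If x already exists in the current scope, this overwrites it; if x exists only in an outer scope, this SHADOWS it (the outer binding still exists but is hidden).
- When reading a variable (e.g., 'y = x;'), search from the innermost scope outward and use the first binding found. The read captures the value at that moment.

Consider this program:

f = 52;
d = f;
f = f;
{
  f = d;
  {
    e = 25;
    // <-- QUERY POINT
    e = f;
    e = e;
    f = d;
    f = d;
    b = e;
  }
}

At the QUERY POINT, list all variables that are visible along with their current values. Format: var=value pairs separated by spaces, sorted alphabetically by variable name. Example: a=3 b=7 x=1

Answer: d=52 e=25 f=52

Derivation:
Step 1: declare f=52 at depth 0
Step 2: declare d=(read f)=52 at depth 0
Step 3: declare f=(read f)=52 at depth 0
Step 4: enter scope (depth=1)
Step 5: declare f=(read d)=52 at depth 1
Step 6: enter scope (depth=2)
Step 7: declare e=25 at depth 2
Visible at query point: d=52 e=25 f=52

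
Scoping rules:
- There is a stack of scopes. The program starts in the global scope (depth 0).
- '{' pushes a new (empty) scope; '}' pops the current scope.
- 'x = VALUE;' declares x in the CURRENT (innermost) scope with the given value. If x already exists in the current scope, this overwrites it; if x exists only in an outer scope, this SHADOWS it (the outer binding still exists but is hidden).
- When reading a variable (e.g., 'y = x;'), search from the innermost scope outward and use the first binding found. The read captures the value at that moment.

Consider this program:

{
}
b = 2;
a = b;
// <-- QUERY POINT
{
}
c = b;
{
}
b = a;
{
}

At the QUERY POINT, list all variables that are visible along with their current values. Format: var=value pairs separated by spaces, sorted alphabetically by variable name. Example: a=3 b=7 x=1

Answer: a=2 b=2

Derivation:
Step 1: enter scope (depth=1)
Step 2: exit scope (depth=0)
Step 3: declare b=2 at depth 0
Step 4: declare a=(read b)=2 at depth 0
Visible at query point: a=2 b=2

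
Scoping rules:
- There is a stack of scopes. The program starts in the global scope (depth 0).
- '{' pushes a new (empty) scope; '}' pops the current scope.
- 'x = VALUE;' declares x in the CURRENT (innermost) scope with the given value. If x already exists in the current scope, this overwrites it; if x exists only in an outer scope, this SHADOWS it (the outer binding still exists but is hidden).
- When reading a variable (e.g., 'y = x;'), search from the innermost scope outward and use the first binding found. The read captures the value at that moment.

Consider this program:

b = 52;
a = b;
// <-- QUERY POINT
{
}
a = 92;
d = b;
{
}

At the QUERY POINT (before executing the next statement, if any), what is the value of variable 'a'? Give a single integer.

Answer: 52

Derivation:
Step 1: declare b=52 at depth 0
Step 2: declare a=(read b)=52 at depth 0
Visible at query point: a=52 b=52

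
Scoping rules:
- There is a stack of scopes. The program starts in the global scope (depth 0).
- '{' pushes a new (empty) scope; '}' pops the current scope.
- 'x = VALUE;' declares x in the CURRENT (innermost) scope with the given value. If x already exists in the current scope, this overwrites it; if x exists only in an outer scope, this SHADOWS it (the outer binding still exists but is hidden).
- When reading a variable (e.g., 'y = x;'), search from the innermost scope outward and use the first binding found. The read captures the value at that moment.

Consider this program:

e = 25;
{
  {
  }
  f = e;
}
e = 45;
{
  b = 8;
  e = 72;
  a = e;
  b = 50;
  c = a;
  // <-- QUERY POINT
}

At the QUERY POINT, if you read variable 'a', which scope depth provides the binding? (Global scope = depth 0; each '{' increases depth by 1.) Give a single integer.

Answer: 1

Derivation:
Step 1: declare e=25 at depth 0
Step 2: enter scope (depth=1)
Step 3: enter scope (depth=2)
Step 4: exit scope (depth=1)
Step 5: declare f=(read e)=25 at depth 1
Step 6: exit scope (depth=0)
Step 7: declare e=45 at depth 0
Step 8: enter scope (depth=1)
Step 9: declare b=8 at depth 1
Step 10: declare e=72 at depth 1
Step 11: declare a=(read e)=72 at depth 1
Step 12: declare b=50 at depth 1
Step 13: declare c=(read a)=72 at depth 1
Visible at query point: a=72 b=50 c=72 e=72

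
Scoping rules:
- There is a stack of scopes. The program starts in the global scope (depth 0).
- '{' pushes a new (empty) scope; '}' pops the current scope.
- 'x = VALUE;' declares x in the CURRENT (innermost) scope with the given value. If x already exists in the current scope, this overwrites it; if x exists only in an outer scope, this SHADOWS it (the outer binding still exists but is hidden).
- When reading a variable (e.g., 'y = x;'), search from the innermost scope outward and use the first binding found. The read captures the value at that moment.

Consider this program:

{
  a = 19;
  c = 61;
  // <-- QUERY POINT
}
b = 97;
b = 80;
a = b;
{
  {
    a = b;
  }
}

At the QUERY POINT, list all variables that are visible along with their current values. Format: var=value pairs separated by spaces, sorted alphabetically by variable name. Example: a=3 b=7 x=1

Step 1: enter scope (depth=1)
Step 2: declare a=19 at depth 1
Step 3: declare c=61 at depth 1
Visible at query point: a=19 c=61

Answer: a=19 c=61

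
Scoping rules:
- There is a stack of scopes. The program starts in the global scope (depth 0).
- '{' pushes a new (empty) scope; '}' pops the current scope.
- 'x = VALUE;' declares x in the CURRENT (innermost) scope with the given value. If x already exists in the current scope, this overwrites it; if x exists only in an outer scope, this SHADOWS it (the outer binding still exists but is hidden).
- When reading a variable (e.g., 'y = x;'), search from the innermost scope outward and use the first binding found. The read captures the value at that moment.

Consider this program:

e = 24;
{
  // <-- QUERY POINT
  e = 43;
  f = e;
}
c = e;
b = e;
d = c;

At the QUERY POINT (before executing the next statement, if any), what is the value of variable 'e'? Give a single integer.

Step 1: declare e=24 at depth 0
Step 2: enter scope (depth=1)
Visible at query point: e=24

Answer: 24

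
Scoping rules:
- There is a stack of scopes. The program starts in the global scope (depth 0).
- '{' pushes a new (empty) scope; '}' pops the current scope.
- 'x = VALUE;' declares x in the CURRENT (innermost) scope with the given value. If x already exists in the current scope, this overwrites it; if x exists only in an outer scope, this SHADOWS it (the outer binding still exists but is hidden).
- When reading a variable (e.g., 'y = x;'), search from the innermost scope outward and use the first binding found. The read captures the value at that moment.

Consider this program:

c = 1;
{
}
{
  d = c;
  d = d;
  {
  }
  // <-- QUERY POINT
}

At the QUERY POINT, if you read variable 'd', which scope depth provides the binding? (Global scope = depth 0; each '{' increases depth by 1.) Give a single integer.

Step 1: declare c=1 at depth 0
Step 2: enter scope (depth=1)
Step 3: exit scope (depth=0)
Step 4: enter scope (depth=1)
Step 5: declare d=(read c)=1 at depth 1
Step 6: declare d=(read d)=1 at depth 1
Step 7: enter scope (depth=2)
Step 8: exit scope (depth=1)
Visible at query point: c=1 d=1

Answer: 1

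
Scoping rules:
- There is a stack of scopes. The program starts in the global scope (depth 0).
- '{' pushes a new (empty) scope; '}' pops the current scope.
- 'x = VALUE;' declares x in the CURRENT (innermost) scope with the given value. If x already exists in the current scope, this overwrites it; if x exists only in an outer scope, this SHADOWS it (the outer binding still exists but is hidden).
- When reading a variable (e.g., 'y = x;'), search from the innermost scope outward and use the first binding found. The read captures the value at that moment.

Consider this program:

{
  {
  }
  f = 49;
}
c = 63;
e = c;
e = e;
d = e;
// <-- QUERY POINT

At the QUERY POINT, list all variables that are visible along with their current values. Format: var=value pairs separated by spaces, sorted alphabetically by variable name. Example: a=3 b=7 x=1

Step 1: enter scope (depth=1)
Step 2: enter scope (depth=2)
Step 3: exit scope (depth=1)
Step 4: declare f=49 at depth 1
Step 5: exit scope (depth=0)
Step 6: declare c=63 at depth 0
Step 7: declare e=(read c)=63 at depth 0
Step 8: declare e=(read e)=63 at depth 0
Step 9: declare d=(read e)=63 at depth 0
Visible at query point: c=63 d=63 e=63

Answer: c=63 d=63 e=63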